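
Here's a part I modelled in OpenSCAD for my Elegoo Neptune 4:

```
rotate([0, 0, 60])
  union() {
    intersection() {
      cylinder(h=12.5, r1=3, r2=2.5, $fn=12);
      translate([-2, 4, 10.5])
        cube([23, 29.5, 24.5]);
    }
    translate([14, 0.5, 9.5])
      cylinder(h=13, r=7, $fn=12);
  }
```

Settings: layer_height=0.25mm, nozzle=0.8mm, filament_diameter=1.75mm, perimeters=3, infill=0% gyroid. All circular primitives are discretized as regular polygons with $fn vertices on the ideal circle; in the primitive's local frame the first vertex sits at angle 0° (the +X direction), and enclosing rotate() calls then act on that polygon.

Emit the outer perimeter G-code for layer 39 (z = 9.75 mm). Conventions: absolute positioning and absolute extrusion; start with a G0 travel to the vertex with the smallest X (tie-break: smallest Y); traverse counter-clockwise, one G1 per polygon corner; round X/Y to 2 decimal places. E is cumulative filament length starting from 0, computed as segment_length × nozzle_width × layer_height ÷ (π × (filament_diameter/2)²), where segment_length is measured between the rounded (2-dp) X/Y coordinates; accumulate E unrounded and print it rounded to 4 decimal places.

At z = 9.75 mm: the cone (r1=3→r2=2.5) has section circumradius 2.610 here — a regular 12-gon; the cube at (-2, 4) is absent (z outside [10.5, 35]); Keeping only the common overlap: at least one operand is absent at this height, so nothing remains; the r=7 cylinder at (14, 0.5) gives a regular 12-gon of circumradius 7 (constant along its height); Taking the union: only the r=7 cylinder at (14, 0.5) is present, so the union is just that shape — 1 connected region; (rotated 60° about Z; rotation is an isometry so areas/perimeters/island counts are preserved). The outline is a single polygon with 12 vertices. Extrusion per mm of travel: 0.8 × 0.25 / (π × 0.875²) = 0.083150. Accumulating E over each segment gives final E = 3.6164.

G0 X-0.43 Y12.37 Z9.75
G1 X0.50 Y8.87 E0.3011
G1 X3.07 Y6.31 E0.6027
G1 X6.57 Y5.37 E0.9041
G1 X10.07 Y6.31 E1.2054
G1 X12.63 Y8.87 E1.5065
G1 X13.57 Y12.37 E1.8078
G1 X12.63 Y15.87 E2.1091
G1 X10.07 Y18.44 E2.4108
G1 X6.57 Y19.37 E2.7119
G1 X3.07 Y18.44 E3.0130
G1 X0.50 Y15.87 E3.3152
G1 X-0.43 Y12.37 E3.6164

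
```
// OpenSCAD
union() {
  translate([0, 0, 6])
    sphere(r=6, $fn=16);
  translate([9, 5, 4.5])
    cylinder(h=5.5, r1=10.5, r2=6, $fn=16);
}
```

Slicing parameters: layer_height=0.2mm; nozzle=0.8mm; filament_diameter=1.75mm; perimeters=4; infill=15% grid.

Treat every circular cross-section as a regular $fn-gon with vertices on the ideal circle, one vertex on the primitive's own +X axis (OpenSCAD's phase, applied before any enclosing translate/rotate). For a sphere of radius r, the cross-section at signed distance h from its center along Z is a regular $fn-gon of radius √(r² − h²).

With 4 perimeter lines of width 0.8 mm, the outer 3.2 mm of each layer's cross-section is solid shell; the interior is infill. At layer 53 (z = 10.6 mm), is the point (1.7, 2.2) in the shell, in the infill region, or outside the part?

At z = 10.6 mm: the sphere: section is a regular 16-gon, circumradius = √(r²−h²) = √(6²−4.6²) = 3.852; the cone at (9, 5) is absent (z outside [4.5, 10]); Taking the union: only the r=6 sphere is present, so the union is just that shape — 1 connected region. Overall, the cross-section is a single solid region. The nearest boundary edge runs (2.72, 2.72)→(1.47, 3.56); distance from the point to it = 1.00 mm. The point is inside the cross-section, 1.00 mm from the nearest boundary — within the 3.2 mm shell band (4 × 0.8).

shell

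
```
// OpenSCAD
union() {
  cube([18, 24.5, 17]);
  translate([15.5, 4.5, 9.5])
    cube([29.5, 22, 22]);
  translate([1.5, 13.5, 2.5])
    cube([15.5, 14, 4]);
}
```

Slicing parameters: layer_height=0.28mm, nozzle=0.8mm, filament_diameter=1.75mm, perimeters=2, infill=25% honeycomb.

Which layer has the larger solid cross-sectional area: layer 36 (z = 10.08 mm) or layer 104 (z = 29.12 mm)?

Layer 36 (z = 10.08): the 18×24.5 cube contributes its full rectangle (area 441.00 mm²); the cube at (15.5, 4.5) is present — its section is the full 29.5×22 rectangle (area 649.00 mm²); the cube at (1.5, 13.5) is absent (z outside [2.5, 6.5]); Merging all regions: the regions partially overlap — summed areas 1090.00 mm² minus the doubly-counted overlap 50.00 mm² gives 1040.00 mm² — area = 1040.00 mm². So its area = 1040.00 mm². Layer 104 (z = 29.12): the cube is not intersected at this z (z outside [0, 17]); the cube at (15.5, 4.5) (footprint 29.5×22) is included at this height (area 649.00 mm²); the cube at (1.5, 13.5) is absent (z outside [2.5, 6.5]); Taking the union: only the 29.5×22 cube at (15.5, 4.5) is present, so the union is just that shape — area = 649.00 mm². So its area = 649.00 mm². Layer 36 is larger (1040.00 vs 649.00 mm²).

layer 36 (z = 10.08 mm)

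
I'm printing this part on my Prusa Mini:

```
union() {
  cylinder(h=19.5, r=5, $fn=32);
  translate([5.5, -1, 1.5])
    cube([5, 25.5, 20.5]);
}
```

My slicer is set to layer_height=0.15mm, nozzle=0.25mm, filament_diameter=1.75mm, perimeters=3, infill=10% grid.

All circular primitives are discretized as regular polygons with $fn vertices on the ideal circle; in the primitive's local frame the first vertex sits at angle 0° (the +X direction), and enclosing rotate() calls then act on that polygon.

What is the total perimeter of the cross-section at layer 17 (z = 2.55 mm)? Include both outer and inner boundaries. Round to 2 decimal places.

At z = 2.55 mm: the r=5 cylinder contributes a regular 32-gon of circumradius 5 (perimeter = 2·32·5.000·sin(180°/32) = 31.37 mm); the cube at (5.5, -1) (footprint 5×25.5) is included at this height (perimeter 61.00 mm); Combining (union): the 2 present regions are separate (no shared area or edge), so areas and boundary lengths simply add and each stays a separate island — boundary = 92.37 mm. Overall, the cross-section has 2 separate islands. Total boundary length (outer) = 92.37 mm.

92.37 mm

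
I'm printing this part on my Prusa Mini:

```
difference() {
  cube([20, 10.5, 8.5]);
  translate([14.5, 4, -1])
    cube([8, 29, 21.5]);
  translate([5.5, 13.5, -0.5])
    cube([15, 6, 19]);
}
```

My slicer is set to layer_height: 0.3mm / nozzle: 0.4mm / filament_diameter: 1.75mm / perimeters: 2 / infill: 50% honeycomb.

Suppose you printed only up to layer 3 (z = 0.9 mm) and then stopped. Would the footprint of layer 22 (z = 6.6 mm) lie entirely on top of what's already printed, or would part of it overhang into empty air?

Compare the two slices. At z = 0.9: the 20×10.5 cube contributes its full rectangle (area 210.00 mm²); the 8×29 cube at (14.5, 4) contributes its full rectangle (area 232.00 mm²); the cube at (5.5, 13.5) is present — its section is the full 15×6 rectangle (area 90.00 mm²); Taking the first minus the rest: starting from the 20×10.5 cube (210.00 mm²), the 8×29 cube at (14.5, 4) partially overlaps it — only the 35.75 mm² overlap (of its 232.00 mm²) is removed, clipping the outline; the 15×6 cube at (5.5, 13.5) misses the remaining region (no effect) — area = 174.25 mm². At z = 6.6: the cube is present — its section is the full 20×10.5 rectangle (area 210.00 mm²); the cube at (14.5, 4) is present — its section is the full 8×29 rectangle (area 232.00 mm²); the cube at (5.5, 13.5) is present — its section is the full 15×6 rectangle (area 90.00 mm²); Taking the first minus the rest: starting from the 20×10.5 cube (210.00 mm²), the 8×29 cube at (14.5, 4) partially overlaps it — only the 35.75 mm² overlap (of its 232.00 mm²) is removed, clipping the outline; the 15×6 cube at (5.5, 13.5) misses the remaining region (no effect) — area = 174.25 mm². Checking containment: the cross-section at z = 6.6 is a subset of the cross-section at z = 0.9.

entirely on top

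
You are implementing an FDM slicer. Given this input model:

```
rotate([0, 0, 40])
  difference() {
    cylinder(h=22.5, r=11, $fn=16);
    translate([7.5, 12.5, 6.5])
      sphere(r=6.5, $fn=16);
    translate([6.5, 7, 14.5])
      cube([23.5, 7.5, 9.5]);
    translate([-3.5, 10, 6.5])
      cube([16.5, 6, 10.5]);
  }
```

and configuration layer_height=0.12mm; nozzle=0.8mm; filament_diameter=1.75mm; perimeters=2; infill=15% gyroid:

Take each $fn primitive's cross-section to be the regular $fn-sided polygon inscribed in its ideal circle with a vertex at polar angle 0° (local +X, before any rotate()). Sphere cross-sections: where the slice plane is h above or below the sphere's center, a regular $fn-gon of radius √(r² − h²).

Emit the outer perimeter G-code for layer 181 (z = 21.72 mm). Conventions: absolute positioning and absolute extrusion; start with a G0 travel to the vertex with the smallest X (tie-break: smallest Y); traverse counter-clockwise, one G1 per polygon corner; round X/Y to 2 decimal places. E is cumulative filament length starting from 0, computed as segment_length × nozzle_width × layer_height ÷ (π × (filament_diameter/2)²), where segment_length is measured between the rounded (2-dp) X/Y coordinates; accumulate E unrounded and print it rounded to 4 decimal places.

At z = 21.72 mm: the r=11 cylinder contributes a regular 16-gon of circumradius 11; the sphere at (7.5, 12.5) is absent (|z−center|=15.220 > r=6.5); the cube at (6.5, 7) (footprint 23.5×7.5) is included at this height; the cube at (-3.5, 10) does not reach this height (z outside [6.5, 17]); Subtracting the remaining from the first: starting from the r=11 cylinder, the 23.5×7.5 cube at (6.5, 7) partially overlaps it — only the 1.74 mm² overlap (of its 176.25 mm²) is removed, clipping the outline — 1 connected region; (whole slice rotated 40° about Z — lengths, areas and connectivity unchanged). The outline is a single polygon with 18 vertices. Extrusion per mm of travel: 0.8 × 0.12 / (π × 0.875²) = 0.039912. Accumulating E over each segment gives final E = 2.7796.

G0 X-10.96 Y0.96 Z21.72
G1 X-10.49 Y-3.31 E0.1715
G1 X-8.43 Y-7.07 E0.3426
G1 X-5.08 Y-9.76 E0.5140
G1 X-0.96 Y-10.96 E0.6853
G1 X3.31 Y-10.49 E0.8568
G1 X7.07 Y-8.43 E1.0279
G1 X9.76 Y-5.08 E1.1994
G1 X10.96 Y-0.96 E1.3706
G1 X10.49 Y3.31 E1.5421
G1 X8.43 Y7.07 E1.7132
G1 X5.08 Y9.76 E1.8847
G1 X1.86 Y10.70 E2.0186
G1 X0.48 Y9.54 E2.0905
G1 X-0.57 Y10.79 E2.1557
G1 X-3.31 Y10.49 E2.2657
G1 X-7.07 Y8.43 E2.4368
G1 X-9.76 Y5.08 E2.6083
G1 X-10.96 Y0.96 E2.7796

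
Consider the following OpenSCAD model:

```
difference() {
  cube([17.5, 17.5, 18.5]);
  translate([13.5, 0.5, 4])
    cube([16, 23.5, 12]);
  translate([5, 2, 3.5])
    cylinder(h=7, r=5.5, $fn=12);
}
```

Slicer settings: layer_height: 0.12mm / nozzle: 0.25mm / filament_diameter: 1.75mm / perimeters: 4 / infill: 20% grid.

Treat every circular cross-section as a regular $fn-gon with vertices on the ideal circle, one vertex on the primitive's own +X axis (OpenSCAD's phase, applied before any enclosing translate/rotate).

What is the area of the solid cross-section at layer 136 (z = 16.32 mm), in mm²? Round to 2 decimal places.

At z = 16.32 mm: the 17.5×17.5 cube contributes its full rectangle (area 306.25 mm²); the cube at (13.5, 0.5) is absent (z outside [4, 16]); the cylinder at (5, 2) is not intersected at this z (z outside [3.5, 10.5]); Subtracting the remaining from the first: none of the subtracted shapes is present at this height, so the 17.5×17.5 cube is unchanged — area = 306.25 mm². Overall, the cross-section is a single solid region. Net area = 306.25 mm².

306.25 mm²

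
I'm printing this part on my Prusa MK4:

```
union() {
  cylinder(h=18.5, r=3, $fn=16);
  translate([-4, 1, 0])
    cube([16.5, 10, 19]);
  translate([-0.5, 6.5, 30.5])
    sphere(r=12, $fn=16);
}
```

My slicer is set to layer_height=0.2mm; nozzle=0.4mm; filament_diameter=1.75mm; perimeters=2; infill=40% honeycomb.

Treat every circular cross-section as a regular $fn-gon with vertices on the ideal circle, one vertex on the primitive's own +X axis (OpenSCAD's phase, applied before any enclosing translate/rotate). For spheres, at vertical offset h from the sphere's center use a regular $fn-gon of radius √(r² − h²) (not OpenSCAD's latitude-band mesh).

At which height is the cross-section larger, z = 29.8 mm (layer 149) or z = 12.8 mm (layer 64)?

Layer 149 (z = 29.8): the cylinder is not intersected at this z (z outside [0, 18.5]); the cube at (-4, 1) does not reach this height (z outside [0, 19]); the r=12 sphere at (-0.5, 6.5) slices to a regular 16-gon of circumradius 11.980 (√(r²−h²) with h=0.7 from center) (area = (16/2)·11.980²·sin(360°/16) = 439.35 mm²); Taking the union: only the r=12 sphere at (-0.5, 6.5) is present, so the union is just that shape — area = 439.35 mm². So its area = 439.35 mm². Layer 64 (z = 12.8): the r=3 cylinder gives a regular 16-gon of circumradius 3 (constant along its height) (area = (16/2)·3.000²·sin(360°/16) = 27.55 mm²); the cube at (-4, 1) (footprint 16.5×10) is included at this height (area 165.00 mm²); the sphere at (-0.5, 6.5) is absent (|z−center|=17.700 > r=12); Combining (union): the regions partially overlap — summed areas 192.55 mm² minus the doubly-counted overlap 7.98 mm² gives 184.58 mm² — area = 184.58 mm². So its area = 184.58 mm². Layer 149 is larger (439.35 vs 184.58 mm²).

layer 149 (z = 29.8 mm)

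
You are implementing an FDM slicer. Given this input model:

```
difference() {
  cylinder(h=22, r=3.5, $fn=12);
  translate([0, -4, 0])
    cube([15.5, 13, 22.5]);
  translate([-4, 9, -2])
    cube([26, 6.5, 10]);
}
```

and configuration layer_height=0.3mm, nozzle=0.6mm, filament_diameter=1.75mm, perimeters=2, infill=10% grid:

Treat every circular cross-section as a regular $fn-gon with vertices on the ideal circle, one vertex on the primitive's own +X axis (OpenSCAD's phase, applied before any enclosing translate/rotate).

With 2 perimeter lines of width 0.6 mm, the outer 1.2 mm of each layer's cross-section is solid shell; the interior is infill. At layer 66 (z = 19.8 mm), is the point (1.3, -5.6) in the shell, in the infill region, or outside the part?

At z = 19.8 mm: the cylinder: section is a regular 12-gon, circumradius r=3.5; the 15.5×13 cube at (0, -4) contributes its full rectangle; the cube at (-4, 9) is not intersected at this z (z outside [-2, 8]); After the difference (first − rest): starting from the r=3.5 cylinder, the 15.5×13 cube at (0, -4) partially overlaps it — only the 18.38 mm² overlap (of its 201.50 mm²) is removed, clipping the outline — 1 connected region. Overall, the cross-section is a single solid region. The nearest boundary edge runs (0.00, 3.50)→(0.00, -3.50); distance from the point to it = 2.47 mm. The point is not inside any of the regions above, so it lies outside the cross-section (2.47 mm from the nearest boundary).

outside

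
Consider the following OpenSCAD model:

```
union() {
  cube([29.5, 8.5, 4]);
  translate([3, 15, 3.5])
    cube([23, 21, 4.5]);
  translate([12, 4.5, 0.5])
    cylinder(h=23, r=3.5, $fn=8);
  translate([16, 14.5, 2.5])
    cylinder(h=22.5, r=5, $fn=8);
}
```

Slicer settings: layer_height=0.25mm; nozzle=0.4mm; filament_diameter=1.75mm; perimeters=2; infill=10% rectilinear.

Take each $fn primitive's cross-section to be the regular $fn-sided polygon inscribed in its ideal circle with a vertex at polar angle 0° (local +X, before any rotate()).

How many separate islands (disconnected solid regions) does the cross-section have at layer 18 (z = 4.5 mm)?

At z = 4.5 mm: the cube does not reach this height (z outside [0, 4]); the cube at (3, 15) is present — its section is the full 23×21 rectangle; the cylinder at (12, 4.5): section is a regular 8-gon, circumradius r=3.5; the cylinder at (16, 14.5): section is a regular 8-gon, circumradius r=5; Combining (union): the regions partially overlap (shared area 30.46 mm²), so overlapping operands fuse into one piece — 2 connected regions. Overall, the cross-section has 2 separate islands. Island count = 2.

2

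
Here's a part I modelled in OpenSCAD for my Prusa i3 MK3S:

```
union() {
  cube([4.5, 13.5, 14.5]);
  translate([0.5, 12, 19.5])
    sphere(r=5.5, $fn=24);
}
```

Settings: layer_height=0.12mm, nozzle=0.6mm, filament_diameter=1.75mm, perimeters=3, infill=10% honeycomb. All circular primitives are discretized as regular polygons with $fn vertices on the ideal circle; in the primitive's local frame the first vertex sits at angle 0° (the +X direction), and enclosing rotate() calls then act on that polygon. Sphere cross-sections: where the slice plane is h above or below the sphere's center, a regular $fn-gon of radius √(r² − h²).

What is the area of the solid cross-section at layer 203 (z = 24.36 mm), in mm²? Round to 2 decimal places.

20.59 mm²

At z = 24.36 mm: the cube is not intersected at this z (z outside [0, 14.5]); the sphere at (0.5, 12): section is a regular 24-gon, circumradius = √(r²−h²) = √(5.5²−4.86²) = 2.575 (area = (24/2)·2.575²·sin(360°/24) = 20.59 mm²); Taking the union: only the r=5.5 sphere at (0.5, 12) is present, so the union is just that shape — area = 20.59 mm². Overall, the cross-section is a single solid region. Net area = 20.59 mm².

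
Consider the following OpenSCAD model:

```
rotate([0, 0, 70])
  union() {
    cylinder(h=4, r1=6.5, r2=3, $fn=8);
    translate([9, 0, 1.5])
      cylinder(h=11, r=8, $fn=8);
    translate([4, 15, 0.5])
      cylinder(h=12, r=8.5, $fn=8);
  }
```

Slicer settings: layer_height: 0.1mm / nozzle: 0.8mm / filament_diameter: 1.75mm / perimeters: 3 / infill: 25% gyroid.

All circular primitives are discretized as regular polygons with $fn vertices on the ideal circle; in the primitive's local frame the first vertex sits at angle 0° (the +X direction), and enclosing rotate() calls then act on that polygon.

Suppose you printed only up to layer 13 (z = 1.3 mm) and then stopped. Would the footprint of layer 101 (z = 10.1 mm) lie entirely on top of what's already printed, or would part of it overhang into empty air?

part overhangs

Compare the two slices. At z = 1.3: the cone: at t=0.325 of its height the radius interpolates to r₁+(r₂−r₁)t = 5.362, giving a regular 8-gon of that circumradius (area = (8/2)·5.362²·sin(360°/8) = 81.34 mm²); the cylinder at (9, 0) is absent (z outside [1.5, 12.5]); the r=8.5 cylinder at (4, 15) gives a regular 8-gon of circumradius 8.5 (constant along its height) (area = (8/2)·8.500²·sin(360°/8) = 204.35 mm²); Combining (union): the 2 present regions are separate (no shared area or edge), so areas and boundary lengths simply add and each stays a separate island — area = 285.69 mm²; (rotated 70° about Z; rotation is an isometry so areas/perimeters/island counts are preserved). At z = 10.1: the cone does not reach this height (z outside [0, 4]); the r=8 cylinder at (9, 0) contributes a regular 8-gon of circumradius 8 (area = (8/2)·8.000²·sin(360°/8) = 181.02 mm²); the r=8.5 cylinder at (4, 15) gives a regular 8-gon of circumradius 8.5 (constant along its height) (area = (8/2)·8.500²·sin(360°/8) = 204.35 mm²); Taking the union: the 2 present regions are separate (no shared area or edge), so areas and boundary lengths simply add and each stays a separate island — area = 385.37 mm²; (whole slice rotated 70° about Z — lengths, areas and connectivity unchanged). Checking containment: at z = 10.1 the cross-section extends beyond the z = 1.3 cross-section by about 159.32 mm².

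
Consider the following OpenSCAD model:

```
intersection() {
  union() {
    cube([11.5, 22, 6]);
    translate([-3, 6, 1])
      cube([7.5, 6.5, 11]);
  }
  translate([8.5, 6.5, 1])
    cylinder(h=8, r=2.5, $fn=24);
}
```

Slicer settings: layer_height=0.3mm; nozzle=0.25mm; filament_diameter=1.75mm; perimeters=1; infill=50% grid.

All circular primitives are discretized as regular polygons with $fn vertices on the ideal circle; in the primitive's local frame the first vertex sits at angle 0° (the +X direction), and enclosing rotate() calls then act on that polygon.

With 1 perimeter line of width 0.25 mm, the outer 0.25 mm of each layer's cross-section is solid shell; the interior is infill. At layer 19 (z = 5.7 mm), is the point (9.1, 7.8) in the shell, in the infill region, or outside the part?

At z = 5.7 mm: the 11.5×22 cube contributes its full rectangle; the cube at (-3, 6) (footprint 7.5×6.5) is included at this height; Merging all regions: the regions partially overlap (shared area 29.25 mm²), so overlapping operands fuse into one piece — 1 connected region; the cylinder at (8.5, 6.5): section is a regular 24-gon, circumradius r=2.5; Keeping only the common overlap: the r=2.5 cylinder at (8.5, 6.5) lies inside that combined region, so the common part is the r=2.5 cylinder at (8.5, 6.5) itself — 1 connected region. Overall, the cross-section is a single solid region. The nearest boundary edge runs (9.15, 8.91)→(9.75, 8.67); distance from the point to it = 1.05 mm. The point is inside the cross-section and 1.05 mm from the nearest boundary — more than the 0.25 mm shell width (1 × 0.25), so it's in the infill interior.

infill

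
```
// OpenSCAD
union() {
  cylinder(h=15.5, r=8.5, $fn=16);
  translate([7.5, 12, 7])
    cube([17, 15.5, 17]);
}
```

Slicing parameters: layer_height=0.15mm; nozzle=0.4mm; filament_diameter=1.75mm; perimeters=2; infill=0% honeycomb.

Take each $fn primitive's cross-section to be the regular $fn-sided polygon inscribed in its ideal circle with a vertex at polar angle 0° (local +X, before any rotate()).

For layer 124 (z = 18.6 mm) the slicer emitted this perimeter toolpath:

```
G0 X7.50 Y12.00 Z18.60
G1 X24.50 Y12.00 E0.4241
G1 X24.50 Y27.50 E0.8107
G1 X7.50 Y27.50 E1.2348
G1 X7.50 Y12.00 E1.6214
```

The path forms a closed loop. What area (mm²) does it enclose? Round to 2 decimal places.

Apply the shoelace formula to the sequence of (X, Y) vertices; enclosed area = 263.50 mm².

263.50 mm²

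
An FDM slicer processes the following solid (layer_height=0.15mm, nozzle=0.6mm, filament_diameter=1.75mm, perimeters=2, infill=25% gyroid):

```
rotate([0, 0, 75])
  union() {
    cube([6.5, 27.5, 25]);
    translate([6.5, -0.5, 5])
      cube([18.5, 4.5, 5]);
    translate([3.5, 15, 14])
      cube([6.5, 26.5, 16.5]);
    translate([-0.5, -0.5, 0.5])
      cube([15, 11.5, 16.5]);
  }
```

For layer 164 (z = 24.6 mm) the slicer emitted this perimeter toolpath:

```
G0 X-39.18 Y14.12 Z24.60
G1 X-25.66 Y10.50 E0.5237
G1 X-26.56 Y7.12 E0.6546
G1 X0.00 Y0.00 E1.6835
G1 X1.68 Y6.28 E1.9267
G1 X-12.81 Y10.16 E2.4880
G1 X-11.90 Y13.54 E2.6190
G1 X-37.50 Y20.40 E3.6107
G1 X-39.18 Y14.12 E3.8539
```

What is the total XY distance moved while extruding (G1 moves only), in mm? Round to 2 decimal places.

Sum the Euclidean lengths of each G1 segment: total = 103.00 mm.

103.00 mm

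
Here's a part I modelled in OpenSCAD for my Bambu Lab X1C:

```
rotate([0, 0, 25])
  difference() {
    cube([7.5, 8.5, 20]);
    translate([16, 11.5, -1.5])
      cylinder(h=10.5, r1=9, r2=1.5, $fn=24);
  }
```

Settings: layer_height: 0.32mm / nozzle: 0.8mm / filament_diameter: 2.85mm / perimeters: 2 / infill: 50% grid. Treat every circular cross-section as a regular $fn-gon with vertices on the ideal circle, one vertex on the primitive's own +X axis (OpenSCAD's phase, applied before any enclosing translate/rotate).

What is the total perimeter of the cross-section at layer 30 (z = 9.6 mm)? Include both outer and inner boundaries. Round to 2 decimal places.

32.00 mm

At z = 9.6 mm: the cube (footprint 7.5×8.5) is included at this height (perimeter 32.00 mm); the cone at (16, 11.5) is absent (z outside [-1.5, 9]); After the difference (first − rest): none of the subtracted shapes is present at this height, so the 7.5×8.5 cube is unchanged — boundary = 32.00 mm; (whole slice rotated 25° about Z — lengths, areas and connectivity unchanged). Overall, the cross-section is a single solid region. Total boundary length (outer) = 32.00 mm.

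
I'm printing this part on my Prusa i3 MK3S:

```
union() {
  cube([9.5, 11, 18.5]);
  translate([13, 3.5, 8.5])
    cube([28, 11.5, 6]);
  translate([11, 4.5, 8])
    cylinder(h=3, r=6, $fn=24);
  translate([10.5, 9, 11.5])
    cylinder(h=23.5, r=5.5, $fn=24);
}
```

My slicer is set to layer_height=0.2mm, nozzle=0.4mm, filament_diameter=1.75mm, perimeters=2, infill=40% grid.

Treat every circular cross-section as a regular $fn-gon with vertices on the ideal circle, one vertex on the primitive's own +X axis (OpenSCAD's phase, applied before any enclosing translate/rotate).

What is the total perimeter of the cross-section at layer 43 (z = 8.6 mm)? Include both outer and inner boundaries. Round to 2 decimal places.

113.04 mm

At z = 8.6 mm: the 9.5×11 cube contributes its full rectangle (perimeter 41.00 mm); the cube at (13, 3.5) is present — its section is the full 28×11.5 rectangle (perimeter 79.00 mm); the cylinder at (11, 4.5): section is a regular 24-gon, circumradius r=6 (perimeter = 2·24·6.000·sin(180°/24) = 37.59 mm); the cylinder at (10.5, 9) is absent (z outside [11.5, 35]); Taking the union: the regions partially overlap (shared area 56.55 mm²), so the edge portions inside another operand are dropped and the merged outline is re-measured after clipping — boundary = 113.04 mm. Overall, the cross-section is a single solid region. Total boundary length (outer) = 113.04 mm.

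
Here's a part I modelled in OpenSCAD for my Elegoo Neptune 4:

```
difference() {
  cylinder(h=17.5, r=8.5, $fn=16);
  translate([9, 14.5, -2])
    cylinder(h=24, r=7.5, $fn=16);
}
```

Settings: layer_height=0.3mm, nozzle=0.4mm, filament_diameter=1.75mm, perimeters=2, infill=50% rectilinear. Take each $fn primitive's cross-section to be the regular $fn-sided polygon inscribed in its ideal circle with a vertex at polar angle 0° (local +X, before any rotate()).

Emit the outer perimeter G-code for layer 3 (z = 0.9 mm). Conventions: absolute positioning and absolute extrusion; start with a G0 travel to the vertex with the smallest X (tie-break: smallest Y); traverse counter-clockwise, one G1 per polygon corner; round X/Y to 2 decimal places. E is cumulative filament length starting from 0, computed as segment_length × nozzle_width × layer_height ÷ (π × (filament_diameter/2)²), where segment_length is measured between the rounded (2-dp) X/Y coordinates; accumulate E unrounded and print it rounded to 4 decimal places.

At z = 0.9 mm: the r=8.5 cylinder contributes a regular 16-gon of circumradius 8.5; the r=7.5 cylinder at (9, 14.5) contributes a regular 16-gon of circumradius 7.5; After the difference (first − rest): starting from the r=8.5 cylinder, the r=7.5 cylinder at (9, 14.5) misses the remaining region (no effect) — 1 connected region. The outline is a single polygon with 16 vertices. Extrusion per mm of travel: 0.4 × 0.3 / (π × 0.875²) = 0.049890. Accumulating E over each segment gives final E = 2.6468.

G0 X-8.50 Y0.00 Z0.90
G1 X-7.85 Y-3.25 E0.1654
G1 X-6.01 Y-6.01 E0.3308
G1 X-3.25 Y-7.85 E0.4963
G1 X0.00 Y-8.50 E0.6617
G1 X3.25 Y-7.85 E0.8270
G1 X6.01 Y-6.01 E0.9925
G1 X7.85 Y-3.25 E1.1580
G1 X8.50 Y0.00 E1.3234
G1 X7.85 Y3.25 E1.4887
G1 X6.01 Y6.01 E1.6542
G1 X3.25 Y7.85 E1.8197
G1 X0.00 Y8.50 E1.9851
G1 X-3.25 Y7.85 E2.1504
G1 X-6.01 Y6.01 E2.3159
G1 X-7.85 Y3.25 E2.4814
G1 X-8.50 Y0.00 E2.6468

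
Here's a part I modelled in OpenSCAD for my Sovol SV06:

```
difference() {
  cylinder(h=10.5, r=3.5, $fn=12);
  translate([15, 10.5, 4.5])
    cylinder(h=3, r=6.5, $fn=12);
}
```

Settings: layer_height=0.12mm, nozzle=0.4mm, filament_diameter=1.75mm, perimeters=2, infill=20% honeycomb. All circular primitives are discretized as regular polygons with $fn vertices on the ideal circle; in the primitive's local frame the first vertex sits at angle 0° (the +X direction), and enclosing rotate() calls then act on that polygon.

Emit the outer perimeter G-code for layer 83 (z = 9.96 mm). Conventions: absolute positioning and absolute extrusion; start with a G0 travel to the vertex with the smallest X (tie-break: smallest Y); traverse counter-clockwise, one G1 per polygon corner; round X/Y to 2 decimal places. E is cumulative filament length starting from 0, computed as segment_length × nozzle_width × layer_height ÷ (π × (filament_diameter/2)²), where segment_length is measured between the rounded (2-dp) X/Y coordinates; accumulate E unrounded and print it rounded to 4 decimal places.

G0 X-3.50 Y0.00 Z9.96
G1 X-3.03 Y-1.75 E0.0362
G1 X-1.75 Y-3.03 E0.0723
G1 X0.00 Y-3.50 E0.1084
G1 X1.75 Y-3.03 E0.1446
G1 X3.03 Y-1.75 E0.1807
G1 X3.50 Y0.00 E0.2169
G1 X3.03 Y1.75 E0.2531
G1 X1.75 Y3.03 E0.2892
G1 X0.00 Y3.50 E0.3253
G1 X-1.75 Y3.03 E0.3615
G1 X-3.03 Y1.75 E0.3976
G1 X-3.50 Y0.00 E0.4338

At z = 9.96 mm: the cylinder: section is a regular 12-gon, circumradius r=3.5; the cylinder at (15, 10.5) is absent (z outside [4.5, 7.5]); After the difference (first − rest): none of the subtracted shapes is present at this height, so the r=3.5 cylinder is unchanged — 1 connected region. The outline is a single polygon with 12 vertices. Extrusion per mm of travel: 0.4 × 0.12 / (π × 0.875²) = 0.019956. Accumulating E over each segment gives final E = 0.4338.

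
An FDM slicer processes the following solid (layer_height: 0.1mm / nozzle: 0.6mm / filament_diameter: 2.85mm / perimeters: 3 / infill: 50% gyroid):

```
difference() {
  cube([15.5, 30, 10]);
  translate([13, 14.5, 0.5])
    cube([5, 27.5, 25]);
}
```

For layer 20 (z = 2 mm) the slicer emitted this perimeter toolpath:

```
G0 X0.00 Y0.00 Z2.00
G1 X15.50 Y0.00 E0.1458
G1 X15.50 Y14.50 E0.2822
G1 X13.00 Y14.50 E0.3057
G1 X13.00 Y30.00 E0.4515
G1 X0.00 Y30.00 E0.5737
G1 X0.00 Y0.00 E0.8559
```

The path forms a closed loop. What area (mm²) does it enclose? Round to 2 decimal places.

426.25 mm²

Apply the shoelace formula to the sequence of (X, Y) vertices; enclosed area = 426.25 mm².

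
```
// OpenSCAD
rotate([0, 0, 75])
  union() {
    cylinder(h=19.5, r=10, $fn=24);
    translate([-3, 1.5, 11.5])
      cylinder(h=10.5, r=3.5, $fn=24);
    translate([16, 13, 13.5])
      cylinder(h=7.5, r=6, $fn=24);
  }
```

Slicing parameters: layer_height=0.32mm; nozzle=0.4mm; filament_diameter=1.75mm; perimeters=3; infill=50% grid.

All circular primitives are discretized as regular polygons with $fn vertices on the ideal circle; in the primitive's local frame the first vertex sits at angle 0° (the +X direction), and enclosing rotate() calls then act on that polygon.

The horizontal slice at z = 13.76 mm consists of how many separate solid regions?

2

At z = 13.76 mm: the r=10 cylinder contributes a regular 24-gon of circumradius 10; the cylinder at (-3, 1.5): section is a regular 24-gon, circumradius r=3.5; the r=6 cylinder at (16, 13) contributes a regular 24-gon of circumradius 6; Merging all regions: the regions partially overlap (shared area 38.05 mm²), so overlapping operands fuse into one piece — 2 connected regions; (rotated 75° about Z; rotation is an isometry so areas/perimeters/island counts are preserved). The result has 2 disconnected regions.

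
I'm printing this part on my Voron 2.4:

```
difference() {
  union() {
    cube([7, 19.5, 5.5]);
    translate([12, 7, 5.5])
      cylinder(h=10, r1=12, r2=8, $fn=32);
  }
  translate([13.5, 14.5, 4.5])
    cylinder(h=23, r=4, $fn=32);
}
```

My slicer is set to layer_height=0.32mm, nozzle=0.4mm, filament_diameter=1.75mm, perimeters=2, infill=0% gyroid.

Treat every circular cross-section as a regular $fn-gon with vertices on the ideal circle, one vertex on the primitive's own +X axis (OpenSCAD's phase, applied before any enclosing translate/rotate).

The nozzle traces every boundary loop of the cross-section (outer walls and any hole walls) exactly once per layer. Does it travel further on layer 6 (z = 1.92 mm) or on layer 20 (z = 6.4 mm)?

Layer 6 (z = 1.92): the cube (footprint 7×19.5) is included at this height (perimeter 53.00 mm); the cone at (12, 7) does not reach this height (z outside [5.5, 15.5]); Combining (union): only the 7×19.5 cube is present, so the union is just that shape — boundary = 53.00 mm; the cylinder at (13.5, 14.5) does not reach this height (z outside [4.5, 27.5]); After the difference (first − rest): none of the subtracted shapes is present at this height, so the result so far is unchanged — boundary = 53.00 mm. So its perimeter = 53.00 mm. Layer 20 (z = 6.4): the cube does not reach this height (z outside [0, 5.5]); the cone at (12, 7) (r1=12→r2=8) has section circumradius 11.640 here — a regular 32-gon (perimeter = 2·32·11.640·sin(180°/32) = 73.02 mm); Merging all regions: only the cone at (12, 7) is present, so the union is just that shape — boundary = 73.02 mm; the cylinder at (13.5, 14.5): section is a regular 32-gon, circumradius r=4 (perimeter = 2·32·4.000·sin(180°/32) = 25.09 mm); Subtracting the remaining from the first: starting from that combined region, the r=4 cylinder at (13.5, 14.5) partially overlaps it — only the 49.93 mm² overlap (of its 49.94 mm²) is removed, clipping the outline — boundary = 94.80 mm. So its perimeter = 94.80 mm. Layer 20 is larger (94.80 vs 53.00 mm).

layer 20 (z = 6.4 mm)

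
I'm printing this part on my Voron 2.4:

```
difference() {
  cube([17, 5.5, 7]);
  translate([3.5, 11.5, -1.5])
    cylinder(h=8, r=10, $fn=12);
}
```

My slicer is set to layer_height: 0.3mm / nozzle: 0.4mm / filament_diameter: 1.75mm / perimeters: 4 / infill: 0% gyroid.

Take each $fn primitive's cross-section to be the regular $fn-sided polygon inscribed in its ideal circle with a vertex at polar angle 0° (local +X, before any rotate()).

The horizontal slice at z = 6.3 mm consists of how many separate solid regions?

1

At z = 6.3 mm: the 17×5.5 cube contributes its full rectangle; the cylinder at (3.5, 11.5): section is a regular 12-gon, circumradius r=10; Taking the first minus the rest: starting from the 17×5.5 cube, the r=10 cylinder at (3.5, 11.5) partially overlaps it — only the 32.55 mm² overlap (of its 300.00 mm²) is removed, clipping the outline — 1 connected region. The result has 1 disconnected region.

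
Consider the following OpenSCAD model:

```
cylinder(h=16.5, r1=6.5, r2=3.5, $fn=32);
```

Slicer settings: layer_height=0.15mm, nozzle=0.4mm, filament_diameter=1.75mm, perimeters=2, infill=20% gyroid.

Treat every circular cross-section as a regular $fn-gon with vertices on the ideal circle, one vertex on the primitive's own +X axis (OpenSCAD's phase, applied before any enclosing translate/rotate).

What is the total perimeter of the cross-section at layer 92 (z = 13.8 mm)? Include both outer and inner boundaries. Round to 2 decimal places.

At z = 13.8 mm: the cone (r1=6.5→r2=3.5) has section circumradius 3.991 here — a regular 32-gon (perimeter = 2·32·3.991·sin(180°/32) = 25.04 mm). Overall, the cross-section is a single solid region. Total boundary length (outer) = 25.04 mm.

25.04 mm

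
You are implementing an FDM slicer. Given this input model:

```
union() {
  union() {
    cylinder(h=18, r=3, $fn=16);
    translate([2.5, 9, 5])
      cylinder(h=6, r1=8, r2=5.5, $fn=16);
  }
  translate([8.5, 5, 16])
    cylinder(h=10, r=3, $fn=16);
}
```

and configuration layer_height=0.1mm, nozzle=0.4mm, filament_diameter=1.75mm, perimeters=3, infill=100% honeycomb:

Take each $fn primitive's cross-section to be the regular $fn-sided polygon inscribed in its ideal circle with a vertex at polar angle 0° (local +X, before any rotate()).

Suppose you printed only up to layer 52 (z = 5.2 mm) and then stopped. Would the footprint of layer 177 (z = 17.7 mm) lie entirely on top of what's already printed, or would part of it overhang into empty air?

part overhangs

Compare the two slices. At z = 5.2: the r=3 cylinder gives a regular 16-gon of circumradius 3 (constant along its height) (area = (16/2)·3.000²·sin(360°/16) = 27.55 mm²); the cone at (2.5, 9): at t=0.033 of its height the radius interpolates to r₁+(r₂−r₁)t = 7.917, giving a regular 16-gon of that circumradius (area = (16/2)·7.917²·sin(360°/16) = 191.87 mm²); Combining (union): the regions partially overlap — summed areas 219.43 mm² minus the doubly-counted overlap 4.57 mm² gives 214.85 mm² — area = 214.85 mm²; the cylinder at (8.5, 5) is not intersected at this z (z outside [16, 26]); Combining (union): only that combined region is present, so the union is just that shape — area = 214.85 mm². At z = 17.7: the r=3 cylinder gives a regular 16-gon of circumradius 3 (constant along its height) (area = (16/2)·3.000²·sin(360°/16) = 27.55 mm²); the cone at (2.5, 9) is absent (z outside [5, 11]); Taking the union: only the r=3 cylinder is present, so the union is just that shape — area = 27.55 mm²; the r=3 cylinder at (8.5, 5) contributes a regular 16-gon of circumradius 3 (area = (16/2)·3.000²·sin(360°/16) = 27.55 mm²); Taking the union: the 2 present regions are separate (no shared area or edge), so areas and boundary lengths simply add and each stays a separate island — area = 55.11 mm². Checking containment: at z = 17.7 the cross-section extends beyond the z = 5.2 cross-section by about 11.33 mm².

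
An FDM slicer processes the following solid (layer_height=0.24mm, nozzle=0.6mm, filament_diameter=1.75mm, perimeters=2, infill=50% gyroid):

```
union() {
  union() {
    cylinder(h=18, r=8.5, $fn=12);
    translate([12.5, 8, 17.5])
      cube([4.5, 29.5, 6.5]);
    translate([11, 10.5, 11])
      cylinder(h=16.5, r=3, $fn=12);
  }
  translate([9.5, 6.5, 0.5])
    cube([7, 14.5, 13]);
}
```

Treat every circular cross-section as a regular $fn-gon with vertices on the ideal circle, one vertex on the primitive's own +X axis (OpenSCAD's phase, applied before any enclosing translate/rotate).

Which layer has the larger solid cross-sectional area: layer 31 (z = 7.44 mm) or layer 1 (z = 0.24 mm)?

Layer 31 (z = 7.44): the r=8.5 cylinder gives a regular 12-gon of circumradius 8.5 (constant along its height) (area = (12/2)·8.500²·sin(360°/12) = 216.75 mm²); the cube at (12.5, 8) does not reach this height (z outside [17.5, 24]); the cylinder at (11, 10.5) is absent (z outside [11, 27.5]); Taking the union: only the r=8.5 cylinder is present, so the union is just that shape — area = 216.75 mm²; the cube at (9.5, 6.5) (footprint 7×14.5) is included at this height (area 101.50 mm²); Taking the union: the 2 present regions are separate (no shared area or edge), so areas and boundary lengths simply add and each stays a separate island — area = 318.25 mm². So its area = 318.25 mm². Layer 1 (z = 0.24): the r=8.5 cylinder contributes a regular 12-gon of circumradius 8.5 (area = (12/2)·8.500²·sin(360°/12) = 216.75 mm²); the cube at (12.5, 8) does not reach this height (z outside [17.5, 24]); the cylinder at (11, 10.5) is absent (z outside [11, 27.5]); Taking the union: only the r=8.5 cylinder is present, so the union is just that shape — area = 216.75 mm²; the cube at (9.5, 6.5) is absent (z outside [0.5, 13.5]); Merging all regions: only that combined region is present, so the union is just that shape — area = 216.75 mm². So its area = 216.75 mm². Layer 31 is larger (318.25 vs 216.75 mm²).

layer 31 (z = 7.44 mm)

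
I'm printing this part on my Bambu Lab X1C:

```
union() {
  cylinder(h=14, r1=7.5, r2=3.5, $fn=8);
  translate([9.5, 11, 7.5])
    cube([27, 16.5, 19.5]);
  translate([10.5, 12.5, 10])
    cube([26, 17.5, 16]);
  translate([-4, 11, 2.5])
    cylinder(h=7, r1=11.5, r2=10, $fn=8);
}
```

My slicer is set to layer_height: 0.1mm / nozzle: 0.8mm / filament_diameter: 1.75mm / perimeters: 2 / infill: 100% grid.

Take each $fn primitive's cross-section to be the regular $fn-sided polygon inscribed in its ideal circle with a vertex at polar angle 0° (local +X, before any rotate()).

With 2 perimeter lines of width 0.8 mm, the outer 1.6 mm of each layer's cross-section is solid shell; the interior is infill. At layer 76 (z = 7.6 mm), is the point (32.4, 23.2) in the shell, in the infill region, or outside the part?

infill

At z = 7.6 mm: the cone contributes a regular 8-gon of circumradius 5.329 (interpolated between r1=7.5 and r2=3.5 at t=0.543); the cube at (9.5, 11) is present — its section is the full 27×16.5 rectangle; the cube at (10.5, 12.5) is absent (z outside [10, 26]); the cone at (-4, 11): at t=0.729 of its height the radius interpolates to r₁+(r₂−r₁)t = 10.407, giving a regular 8-gon of that circumradius; Merging all regions: the regions partially overlap (shared area 19.15 mm²), so overlapping operands fuse into one piece — 2 connected regions. Overall, the cross-section has 2 separate islands. The nearest boundary edge runs (36.50, 27.50)→(36.50, 11.00); distance from the point to it = 4.10 mm. (Shell/infill is judged within the island containing the point — the largest one.) The point is inside the cross-section and 4.10 mm from the nearest boundary — more than the 1.6 mm shell width (2 × 0.8), so it's in the infill interior.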